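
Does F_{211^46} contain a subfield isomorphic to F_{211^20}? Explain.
No: F_{211^20} is not a subfield of F_{211^46}

F_{p^m} embeds in F_{p^n} iff m | n. Here 20 ∤ 46 (since 46 = 2·20 + 6 with remainder 6 ≠ 0), so F_{211^20} is not a subfield of F_{211^46}. Equivalently: if it were, the tower law would give 20 = [F_{211^20}:F_211] dividing [F_{211^46}:F_211] = 46, contradiction.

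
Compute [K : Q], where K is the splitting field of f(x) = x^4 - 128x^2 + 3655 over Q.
[K : Q] = 4

Solving the quadratic in x^2: x^2 = (128 ± √(128^2 - 4·3655))/2 = (128 ± √1764)/2 = (128 ± 42)/2, giving x^2 = 43 or x^2 = 85. So f(x) = (x^2 - 43)(x^2 - 85) and the roots of f are ±√43, ±√85. Hence the splitting field is K = Q(√43, √85). Since 43 and 85 are distinct squarefree integers > 1, their product 3655 is not a perfect square, so √85 ∉ Q(√43). By the tower law [K:Q] = [Q(√43,√85):Q(√43)] · [Q(√43):Q] = 2 · 2 = 4.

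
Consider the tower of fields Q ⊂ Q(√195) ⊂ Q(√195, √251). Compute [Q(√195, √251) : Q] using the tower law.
[Q(√195, √251) : Q] = 4

[Q(√195):Q] = 2 (min poly x^2 - 195, irreducible since 195 is squarefree > 1). For the top step, suppose √251 ∈ Q(√195), say √251 = c + d√195 with c, d ∈ Q. Squaring: 251 = c^2 + 195d^2 + 2cd√195. Since √195 ∉ Q this forces 2cd = 0. If d = 0 then √251 = c ∈ Q, contradicting 251 squarefree > 1. If c = 0 then 251 = 195d^2, so 195·251 = (195d)^2 is a perfect square in Q — but 195·251 = 48945 is not a perfect square (since 195 and 251 are distinct squarefree integers). Contradiction. Hence √251 ∉ Q(√195), so x^2 - 251 stays irreducible over Q(√195) and [Q(√195, √251) : Q(√195)] = 2. By the tower law, [Q(√195, √251) : Q] = 2 · 2 = 4.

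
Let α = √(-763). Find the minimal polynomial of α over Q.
m_α(x) = x^2 + 763

α satisfies α^2 + 763 = 0, so x^2 + 763 annihilates α. Since d = -763 is squarefree and ≠ 1, it is not a perfect square in Q, so x^2 + 763 has no rational root and is therefore irreducible over Q (a degree-2 polynomial over a field is irreducible iff it has no root). Hence m_α(x) = x^2 + 763.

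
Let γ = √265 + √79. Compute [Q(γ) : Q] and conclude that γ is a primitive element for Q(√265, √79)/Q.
[Q(γ) : Q] = 4 (equivalently, Q(γ) = Q(√265, √79))

Obviously Q(γ) ⊆ Q(√265, √79), and [Q(√265, √79):Q] = 4 (since 265, 79 are distinct squarefree integers > 1 with 20935 not a perfect square). To show equality we compute the minimal polynomial of γ. From γ = √265 + √79: γ^2 = 265 + 2√(20935) + 79 = 344 + 2√(20935), so γ^2 - 344 = 2√(20935); squaring, (γ^2 - 344)^2 = 4·20935, i.e. γ^4 - 688γ^2 + 118336 - 83740 = 0, i.e. γ^4 - 688γ^2 + 34596 = 0. So γ is a root of x^4 - 688x^2 + 34596. This polynomial is irreducible over Q: it has no rational root (each ±√265 ± √79 is irrational), and any factorization into two quadratics over Q would force √(20935) ∈ Q (pairing opposite roots) or √265, √79 ∈ Q (other pairings), all impossible. Hence [Q(γ):Q] = 4 = [Q(√265, √79):Q], so Q(γ) = Q(√265, √79).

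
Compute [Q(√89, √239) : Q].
[Q(√89, √239) : Q] = 4

[Q(√89):Q] = 2 (min poly x^2 - 89, irreducible since 89 is squarefree > 1). For the top step, suppose √239 ∈ Q(√89), say √239 = c + d√89 with c, d ∈ Q. Squaring: 239 = c^2 + 89d^2 + 2cd√89. Since √89 ∉ Q this forces 2cd = 0. If d = 0 then √239 = c ∈ Q, contradicting 239 squarefree > 1. If c = 0 then 239 = 89d^2, so 89·239 = (89d)^2 is a perfect square in Q — but 89·239 = 21271 is not a perfect square (since 89 and 239 are distinct squarefree integers). Contradiction. Hence √239 ∉ Q(√89), so x^2 - 239 stays irreducible over Q(√89) and [Q(√89, √239) : Q(√89)] = 2. By the tower law, [Q(√89, √239) : Q] = 2 · 2 = 4.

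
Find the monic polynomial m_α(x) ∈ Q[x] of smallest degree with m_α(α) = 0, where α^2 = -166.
m_α(x) = x^2 + 166

α satisfies α^2 + 166 = 0, so x^2 + 166 annihilates α. Since d = -166 is squarefree and ≠ 1, it is not a perfect square in Q, so x^2 + 166 has no rational root and is therefore irreducible over Q (a degree-2 polynomial over a field is irreducible iff it has no root). Hence m_α(x) = x^2 + 166.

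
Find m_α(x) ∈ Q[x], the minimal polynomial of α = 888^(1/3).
m_α(x) = x^3 - 888

α satisfies α^3 = 888, so x^3 - 888 annihilates α. By the rational root test, a rational root p/q (in lowest terms) of x^3 - 888 would satisfy p^3 = 888 q^3, forcing q = 1 and p^3 = 888; but 888 is not a perfect cube, contradiction. A monic cubic over Q with no rational root is irreducible (any nontrivial factorization would include a linear factor). Hence x^3 - 888 is the minimal polynomial of α, and in particular [Q(α):Q] = 3.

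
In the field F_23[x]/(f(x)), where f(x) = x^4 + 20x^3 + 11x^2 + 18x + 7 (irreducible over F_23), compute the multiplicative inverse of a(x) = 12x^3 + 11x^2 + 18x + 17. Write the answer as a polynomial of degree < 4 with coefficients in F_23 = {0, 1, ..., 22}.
a(x)^(-1) ≡ 18x^3 + 18x^2 + 5x + 5 (mod f(x))

Since f is irreducible over F_23, F_23[x]/(f) is a field and a(x) ≠ 0 has an inverse. Apply the extended Euclidean algorithm to f(x) and a(x) in F_23[x]: f(x) = (2x + 19)·a(x) + (19x^2 + 10x + 6);  a(x) = (20x + 7)·(19x^2 + 10x + 6) + (12x + 21);  (19x^2 + 10x + 6) = (15x + 11)·(12x + 21) + (5). The last nonzero remainder is the constant 5 = gcd(f, a) in F_23. Back-substituting through the division chain expresses 5 = s(x)·a(x) + t(x)·f(x) with s(x) ≡ 21x^3 + 21x^2 + 2x + 2 (mod f), so (21x^3 + 21x^2 + 2x + 2)·a(x) ≡ 5 (mod f). Multiplying by 5^(-1) ≡ 14 in F_23 gives a(x)^(-1) ≡ 14·(21x^3 + 21x^2 + 2x + 2) ≡ 18x^3 + 18x^2 + 5x + 5 (mod f). Check: (12x^3 + 11x^2 + 18x + 17)·(18x^3 + 18x^2 + 5x + 5) = 9x^6 + 7x^4 + 9x^3 + 14x^2 + 14x + 16 ≡ 1 (mod x^4 + 20x^3 + 11x^2 + 18x + 7).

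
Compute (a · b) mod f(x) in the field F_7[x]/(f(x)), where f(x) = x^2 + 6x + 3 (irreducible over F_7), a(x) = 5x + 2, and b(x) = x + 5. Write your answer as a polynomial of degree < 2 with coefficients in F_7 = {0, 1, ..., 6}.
a · b ≡ 4x + 2 (mod f(x))

Multiply in F_7[x]: a(x)·b(x) = (5x + 2)·(x + 5) = 5x^2 + 6x + 3. This has degree ≥ 2, so divide by f(x) over F_7: 5x^2 + 6x + 3 = (5)·(x^2 + 6x + 3) + (4x + 2). Hence a·b ≡ 4x + 2 (mod f). (F_7[x]/(f) is a field with 7^2 = 49 elements since f is irreducible of degree 2.)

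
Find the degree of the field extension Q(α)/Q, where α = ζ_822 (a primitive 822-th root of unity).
[Q(α):Q] = 272

The minimal polynomial of ζ_822 over Q is the 822-th cyclotomic polynomial Φ_822(x), which is irreducible over Q and has degree φ(822) = 272. Hence [Q(α):Q] = φ(822) = 272.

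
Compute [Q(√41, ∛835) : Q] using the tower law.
[Q(√41, ∛835) : Q] = 6

Let L = Q(√41, ∛835). Since Q(√41) ⊂ L and [Q(√41):Q] = 2, the tower law gives 2 | [L:Q]. Likewise Q(∛835) ⊂ L with [Q(∛835):Q] = 3 (because 835 is not a perfect cube), so 3 | [L:Q]. As gcd(2,3) = 1, [L:Q] is divisible by 6. Conversely L is generated over Q by √41 and ∛835, so [L:Q] ≤ 2·3 = 6. Therefore [Q(√41, ∛835) : Q] = 6.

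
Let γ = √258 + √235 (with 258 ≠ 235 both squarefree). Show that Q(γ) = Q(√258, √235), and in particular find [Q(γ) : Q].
[Q(γ) : Q] = 4 (equivalently, Q(γ) = Q(√258, √235))

Obviously Q(γ) ⊆ Q(√258, √235), and [Q(√258, √235):Q] = 4 (since 258, 235 are distinct squarefree integers > 1 with 60630 not a perfect square). To show equality we compute the minimal polynomial of γ. From γ = √258 + √235: γ^2 = 258 + 2√(60630) + 235 = 493 + 2√(60630), so γ^2 - 493 = 2√(60630); squaring, (γ^2 - 493)^2 = 4·60630, i.e. γ^4 - 986γ^2 + 243049 - 242520 = 0, i.e. γ^4 - 986γ^2 + 529 = 0. So γ is a root of x^4 - 986x^2 + 529. This polynomial is irreducible over Q: it has no rational root (each ±√258 ± √235 is irrational), and any factorization into two quadratics over Q would force √(60630) ∈ Q (pairing opposite roots) or √258, √235 ∈ Q (other pairings), all impossible. Hence [Q(γ):Q] = 4 = [Q(√258, √235):Q], so Q(γ) = Q(√258, √235).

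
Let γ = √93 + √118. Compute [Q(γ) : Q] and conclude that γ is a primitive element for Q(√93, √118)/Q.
[Q(γ) : Q] = 4 (equivalently, Q(γ) = Q(√93, √118))

Obviously Q(γ) ⊆ Q(√93, √118), and [Q(√93, √118):Q] = 4 (since 93, 118 are distinct squarefree integers > 1 with 10974 not a perfect square). To show equality we compute the minimal polynomial of γ. From γ = √93 + √118: γ^2 = 93 + 2√(10974) + 118 = 211 + 2√(10974), so γ^2 - 211 = 2√(10974); squaring, (γ^2 - 211)^2 = 4·10974, i.e. γ^4 - 422γ^2 + 44521 - 43896 = 0, i.e. γ^4 - 422γ^2 + 625 = 0. So γ is a root of x^4 - 422x^2 + 625. This polynomial is irreducible over Q: it has no rational root (each ±√93 ± √118 is irrational), and any factorization into two quadratics over Q would force √(10974) ∈ Q (pairing opposite roots) or √93, √118 ∈ Q (other pairings), all impossible. Hence [Q(γ):Q] = 4 = [Q(√93, √118):Q], so Q(γ) = Q(√93, √118).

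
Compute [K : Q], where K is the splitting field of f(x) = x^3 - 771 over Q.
[K : Q] = 6

The roots of x^3 - 771 are ∛771, ω∛771, ω^2∛771 where ω = e^(2πi/3) is a primitive cube root of unity, so K = Q(∛771, ω). Now [Q(∛771):Q] = 3 (since 771 is not a perfect cube, x^3 - 771 is irreducible) and [Q(ω):Q] = 2. Both 2 and 3 divide [K:Q], and [K:Q] ≤ 3·2 = 6, so [K:Q] = 6. (Equivalently: Q(∛771) ⊂ R but ω ∉ R, so [K : Q(∛771)] = 2.)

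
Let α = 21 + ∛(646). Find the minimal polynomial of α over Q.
m_α(x) = x^3 - 63x^2 + 1323x - 9907

Set β = α - 21 = ∛(646), so β^3 = 646. Then (α - 21)^3 - 646 = 0, i.e. α is a root of g(x) = (x - 21)^3 - 646 = x^3 - 63x^2 + 1323x - 9907. Since g(x) = h(x - 21) where h(x) = x^3 - 646, and h is irreducible over Q (because 646 is not a perfect cube, so h has no rational root, and a monic cubic with no rational root is irreducible), g is also irreducible (irreducibility is preserved under the substitution x → x - 21). Hence m_α(x) = x^3 - 63x^2 + 1323x - 9907.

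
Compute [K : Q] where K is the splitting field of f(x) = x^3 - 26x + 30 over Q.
[K : Q] = 6

By the rational root test, any rational root of the monic integer polynomial f(x) = x^3 - 26x + 30 must be an integer dividing the constant term 30, i.e. one of ±{1, 2, 3, 5, 6, 10, 15, 30}. Evaluating: f(1) = 5, f(-1) = 55, f(2) = -14, f(-2) = 74, f(3) = -21, f(-3) = 81, f(5) = 25, f(-5) = 35, f(6) = 90, f(-6) = -30, f(10) = 770, f(-10) = -710, f(15) = 3015, f(-15) = -2955, f(30) = 26250, f(-30) = -26190; none is 0, so f has no rational root and is therefore irreducible over Q (a cubic with no linear factor over a field is irreducible). For an irreducible cubic, the Galois group is A_3 or S_3 according as the discriminant disc(f) = -4a^3 - 27b^2 = -4·(-26)^3 - 27·(30)^2 = 46004 is or is not a square in Q. Here disc(f) = 46004 is not a perfect square in Q, so the Galois group of f over Q is not contained in A_3 and must be all of S_3. The splitting field has degree |S_3| = 6 over Q, so [K : Q] = 6.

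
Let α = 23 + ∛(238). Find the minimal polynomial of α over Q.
m_α(x) = x^3 - 69x^2 + 1587x - 12405

Set β = α - 23 = ∛(238), so β^3 = 238. Then (α - 23)^3 - 238 = 0, i.e. α is a root of g(x) = (x - 23)^3 - 238 = x^3 - 69x^2 + 1587x - 12405. Since g(x) = h(x - 23) where h(x) = x^3 - 238, and h is irreducible over Q (because 238 is not a perfect cube, so h has no rational root, and a monic cubic with no rational root is irreducible), g is also irreducible (irreducibility is preserved under the substitution x → x - 23). Hence m_α(x) = x^3 - 69x^2 + 1587x - 12405.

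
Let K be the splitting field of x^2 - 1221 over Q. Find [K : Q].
[K : Q] = 2

f(x) = x^2 - 1221 factors as (x - √1221)(x + √1221). The splitting field is K = Q(√1221). Since 1221 is squarefree and > 1, it is not a perfect square, so x^2 - 1221 is irreducible over Q and [Q(√1221) : Q] = 2. Hence [K : Q] = 2.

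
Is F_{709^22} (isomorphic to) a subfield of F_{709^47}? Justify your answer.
No: F_{709^22} is not a subfield of F_{709^47}

F_{p^m} embeds in F_{p^n} iff m | n. Here 22 ∤ 47 (since 47 = 2·22 + 3 with remainder 3 ≠ 0), so F_{709^22} is not a subfield of F_{709^47}. Equivalently: if it were, the tower law would give 22 = [F_{709^22}:F_709] dividing [F_{709^47}:F_709] = 47, contradiction.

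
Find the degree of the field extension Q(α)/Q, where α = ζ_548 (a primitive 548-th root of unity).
[Q(α):Q] = 272

The minimal polynomial of ζ_548 over Q is the 548-th cyclotomic polynomial Φ_548(x), which is irreducible over Q and has degree φ(548) = 272. Hence [Q(α):Q] = φ(548) = 272.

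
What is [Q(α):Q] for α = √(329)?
[Q(α):Q] = 2

[Q(α):Q] equals the degree of the minimal polynomial of α. Here α^2 = 329 and x^2 - 329 is irreducible (d = 329 is squarefree, ≠ 1, hence not a square), so deg(m_α) = 2. Thus [Q(α):Q] = 2.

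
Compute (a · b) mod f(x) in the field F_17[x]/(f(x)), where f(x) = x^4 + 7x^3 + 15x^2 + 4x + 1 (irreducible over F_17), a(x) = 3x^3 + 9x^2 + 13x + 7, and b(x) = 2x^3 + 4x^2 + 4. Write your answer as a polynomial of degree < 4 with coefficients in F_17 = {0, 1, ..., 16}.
a · b ≡ 12x^3 + 14x^2 + 10x + 6 (mod f(x))

Multiply in F_17[x]: a(x)·b(x) = (3x^3 + 9x^2 + 13x + 7)·(2x^3 + 4x^2 + 4) = 6x^6 + 13x^5 + 11x^4 + 10x^3 + 13x^2 + x + 11. This has degree ≥ 4, so divide by f(x) over F_17: 6x^6 + 13x^5 + 11x^4 + 10x^3 + 13x^2 + x + 11 = (6x^2 + 5x + 5)·(x^4 + 7x^3 + 15x^2 + 4x + 1) + (12x^3 + 14x^2 + 10x + 6). Hence a·b ≡ 12x^3 + 14x^2 + 10x + 6 (mod f). (F_17[x]/(f) is a field with 17^4 = 83521 elements since f is irreducible of degree 4.)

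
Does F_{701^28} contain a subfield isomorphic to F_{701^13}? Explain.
No: F_{701^13} is not a subfield of F_{701^28}

F_{p^m} embeds in F_{p^n} iff m | n. Here 13 ∤ 28 (since 28 = 2·13 + 2 with remainder 2 ≠ 0), so F_{701^13} is not a subfield of F_{701^28}. Equivalently: if it were, the tower law would give 13 = [F_{701^13}:F_701] dividing [F_{701^28}:F_701] = 28, contradiction.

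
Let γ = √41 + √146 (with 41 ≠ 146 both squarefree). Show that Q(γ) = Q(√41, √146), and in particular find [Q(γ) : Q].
[Q(γ) : Q] = 4 (equivalently, Q(γ) = Q(√41, √146))

Obviously Q(γ) ⊆ Q(√41, √146), and [Q(√41, √146):Q] = 4 (since 41, 146 are distinct squarefree integers > 1 with 5986 not a perfect square). To show equality we compute the minimal polynomial of γ. From γ = √41 + √146: γ^2 = 41 + 2√(5986) + 146 = 187 + 2√(5986), so γ^2 - 187 = 2√(5986); squaring, (γ^2 - 187)^2 = 4·5986, i.e. γ^4 - 374γ^2 + 34969 - 23944 = 0, i.e. γ^4 - 374γ^2 + 11025 = 0. So γ is a root of x^4 - 374x^2 + 11025. This polynomial is irreducible over Q: it has no rational root (each ±√41 ± √146 is irrational), and any factorization into two quadratics over Q would force √(5986) ∈ Q (pairing opposite roots) or √41, √146 ∈ Q (other pairings), all impossible. Hence [Q(γ):Q] = 4 = [Q(√41, √146):Q], so Q(γ) = Q(√41, √146).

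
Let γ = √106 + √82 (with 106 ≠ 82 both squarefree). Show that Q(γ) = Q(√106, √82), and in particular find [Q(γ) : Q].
[Q(γ) : Q] = 4 (equivalently, Q(γ) = Q(√106, √82))

Obviously Q(γ) ⊆ Q(√106, √82), and [Q(√106, √82):Q] = 4 (since 106, 82 are distinct squarefree integers > 1 with 8692 not a perfect square). To show equality we compute the minimal polynomial of γ. From γ = √106 + √82: γ^2 = 106 + 2√(8692) + 82 = 188 + 2√(8692), so γ^2 - 188 = 2√(8692); squaring, (γ^2 - 188)^2 = 4·8692, i.e. γ^4 - 376γ^2 + 35344 - 34768 = 0, i.e. γ^4 - 376γ^2 + 576 = 0. So γ is a root of x^4 - 376x^2 + 576. This polynomial is irreducible over Q: it has no rational root (each ±√106 ± √82 is irrational), and any factorization into two quadratics over Q would force √(8692) ∈ Q (pairing opposite roots) or √106, √82 ∈ Q (other pairings), all impossible. Hence [Q(γ):Q] = 4 = [Q(√106, √82):Q], so Q(γ) = Q(√106, √82).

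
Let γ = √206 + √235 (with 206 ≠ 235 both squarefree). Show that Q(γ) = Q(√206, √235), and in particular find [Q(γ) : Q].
[Q(γ) : Q] = 4 (equivalently, Q(γ) = Q(√206, √235))

Obviously Q(γ) ⊆ Q(√206, √235), and [Q(√206, √235):Q] = 4 (since 206, 235 are distinct squarefree integers > 1 with 48410 not a perfect square). To show equality we compute the minimal polynomial of γ. From γ = √206 + √235: γ^2 = 206 + 2√(48410) + 235 = 441 + 2√(48410), so γ^2 - 441 = 2√(48410); squaring, (γ^2 - 441)^2 = 4·48410, i.e. γ^4 - 882γ^2 + 194481 - 193640 = 0, i.e. γ^4 - 882γ^2 + 841 = 0. So γ is a root of x^4 - 882x^2 + 841. This polynomial is irreducible over Q: it has no rational root (each ±√206 ± √235 is irrational), and any factorization into two quadratics over Q would force √(48410) ∈ Q (pairing opposite roots) or √206, √235 ∈ Q (other pairings), all impossible. Hence [Q(γ):Q] = 4 = [Q(√206, √235):Q], so Q(γ) = Q(√206, √235).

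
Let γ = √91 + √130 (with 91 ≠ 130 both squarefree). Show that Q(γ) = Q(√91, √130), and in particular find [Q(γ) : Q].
[Q(γ) : Q] = 4 (equivalently, Q(γ) = Q(√91, √130))

Obviously Q(γ) ⊆ Q(√91, √130), and [Q(√91, √130):Q] = 4 (since 91, 130 are distinct squarefree integers > 1 with 11830 not a perfect square). To show equality we compute the minimal polynomial of γ. From γ = √91 + √130: γ^2 = 91 + 2√(11830) + 130 = 221 + 2√(11830), so γ^2 - 221 = 2√(11830); squaring, (γ^2 - 221)^2 = 4·11830, i.e. γ^4 - 442γ^2 + 48841 - 47320 = 0, i.e. γ^4 - 442γ^2 + 1521 = 0. So γ is a root of x^4 - 442x^2 + 1521. This polynomial is irreducible over Q: it has no rational root (each ±√91 ± √130 is irrational), and any factorization into two quadratics over Q would force √(11830) ∈ Q (pairing opposite roots) or √91, √130 ∈ Q (other pairings), all impossible. Hence [Q(γ):Q] = 4 = [Q(√91, √130):Q], so Q(γ) = Q(√91, √130).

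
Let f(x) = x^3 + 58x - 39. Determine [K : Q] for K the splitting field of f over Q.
[K : Q] = 6

By the rational root test, any rational root of the monic integer polynomial f(x) = x^3 + 58x - 39 must be an integer dividing the constant term -39, i.e. one of ±{1, 3, 13, 39}. Evaluating: f(1) = 20, f(-1) = -98, f(3) = 162, f(-3) = -240, f(13) = 2912, f(-13) = -2990, f(39) = 61542, f(-39) = -61620; none is 0, so f has no rational root and is therefore irreducible over Q (a cubic with no linear factor over a field is irreducible). For an irreducible cubic, the Galois group is A_3 or S_3 according as the discriminant disc(f) = -4a^3 - 27b^2 = -4·(58)^3 - 27·(-39)^2 = -821515 is or is not a square in Q. Here disc(f) = -821515 is not a perfect square in Q, so the Galois group of f over Q is not contained in A_3 and must be all of S_3. The splitting field has degree |S_3| = 6 over Q, so [K : Q] = 6.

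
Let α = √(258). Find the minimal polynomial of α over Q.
m_α(x) = x^2 - 258

α satisfies α^2 - 258 = 0, so x^2 - 258 annihilates α. Since d = 258 is squarefree and ≠ 1, it is not a perfect square in Q, so x^2 - 258 has no rational root and is therefore irreducible over Q (a degree-2 polynomial over a field is irreducible iff it has no root). Hence m_α(x) = x^2 - 258.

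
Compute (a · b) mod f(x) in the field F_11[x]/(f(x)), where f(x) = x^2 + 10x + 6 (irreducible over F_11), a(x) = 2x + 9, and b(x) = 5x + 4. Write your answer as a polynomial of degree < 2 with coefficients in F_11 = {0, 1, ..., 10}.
a · b ≡ 8x + 9 (mod f(x))

Multiply in F_11[x]: a(x)·b(x) = (2x + 9)·(5x + 4) = 10x^2 + 9x + 3. This has degree ≥ 2, so divide by f(x) over F_11: 10x^2 + 9x + 3 = (10)·(x^2 + 10x + 6) + (8x + 9). Hence a·b ≡ 8x + 9 (mod f). (F_11[x]/(f) is a field with 11^2 = 121 elements since f is irreducible of degree 2.)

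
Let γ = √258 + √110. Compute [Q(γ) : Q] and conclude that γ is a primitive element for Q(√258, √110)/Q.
[Q(γ) : Q] = 4 (equivalently, Q(γ) = Q(√258, √110))

Obviously Q(γ) ⊆ Q(√258, √110), and [Q(√258, √110):Q] = 4 (since 258, 110 are distinct squarefree integers > 1 with 28380 not a perfect square). To show equality we compute the minimal polynomial of γ. From γ = √258 + √110: γ^2 = 258 + 2√(28380) + 110 = 368 + 2√(28380), so γ^2 - 368 = 2√(28380); squaring, (γ^2 - 368)^2 = 4·28380, i.e. γ^4 - 736γ^2 + 135424 - 113520 = 0, i.e. γ^4 - 736γ^2 + 21904 = 0. So γ is a root of x^4 - 736x^2 + 21904. This polynomial is irreducible over Q: it has no rational root (each ±√258 ± √110 is irrational), and any factorization into two quadratics over Q would force √(28380) ∈ Q (pairing opposite roots) or √258, √110 ∈ Q (other pairings), all impossible. Hence [Q(γ):Q] = 4 = [Q(√258, √110):Q], so Q(γ) = Q(√258, √110).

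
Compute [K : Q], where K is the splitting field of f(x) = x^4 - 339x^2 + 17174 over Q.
[K : Q] = 4

Solving the quadratic in x^2: x^2 = (339 ± √(339^2 - 4·17174))/2 = (339 ± √46225)/2 = (339 ± 215)/2, giving x^2 = 62 or x^2 = 277. So f(x) = (x^2 - 62)(x^2 - 277) and the roots of f are ±√62, ±√277. Hence the splitting field is K = Q(√62, √277). Since 62 and 277 are distinct squarefree integers > 1, their product 17174 is not a perfect square, so √277 ∉ Q(√62). By the tower law [K:Q] = [Q(√62,√277):Q(√62)] · [Q(√62):Q] = 2 · 2 = 4.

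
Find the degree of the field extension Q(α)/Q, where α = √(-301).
[Q(α):Q] = 2

[Q(α):Q] equals the degree of the minimal polynomial of α. Here α^2 = -301 and x^2 + 301 is irreducible (d = -301 is squarefree, ≠ 1, hence not a square), so deg(m_α) = 2. Thus [Q(α):Q] = 2.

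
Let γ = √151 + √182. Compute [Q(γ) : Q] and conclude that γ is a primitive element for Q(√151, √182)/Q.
[Q(γ) : Q] = 4 (equivalently, Q(γ) = Q(√151, √182))

Obviously Q(γ) ⊆ Q(√151, √182), and [Q(√151, √182):Q] = 4 (since 151, 182 are distinct squarefree integers > 1 with 27482 not a perfect square). To show equality we compute the minimal polynomial of γ. From γ = √151 + √182: γ^2 = 151 + 2√(27482) + 182 = 333 + 2√(27482), so γ^2 - 333 = 2√(27482); squaring, (γ^2 - 333)^2 = 4·27482, i.e. γ^4 - 666γ^2 + 110889 - 109928 = 0, i.e. γ^4 - 666γ^2 + 961 = 0. So γ is a root of x^4 - 666x^2 + 961. This polynomial is irreducible over Q: it has no rational root (each ±√151 ± √182 is irrational), and any factorization into two quadratics over Q would force √(27482) ∈ Q (pairing opposite roots) or √151, √182 ∈ Q (other pairings), all impossible. Hence [Q(γ):Q] = 4 = [Q(√151, √182):Q], so Q(γ) = Q(√151, √182).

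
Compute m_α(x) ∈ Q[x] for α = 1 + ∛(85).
m_α(x) = x^3 - 3x^2 + 3x - 86

Set β = α - 1 = ∛(85), so β^3 = 85. Then (α - 1)^3 - 85 = 0, i.e. α is a root of g(x) = (x - 1)^3 - 85 = x^3 - 3x^2 + 3x - 86. Since g(x) = h(x - 1) where h(x) = x^3 - 85, and h is irreducible over Q (because 85 is not a perfect cube, so h has no rational root, and a monic cubic with no rational root is irreducible), g is also irreducible (irreducibility is preserved under the substitution x → x - 1). Hence m_α(x) = x^3 - 3x^2 + 3x - 86.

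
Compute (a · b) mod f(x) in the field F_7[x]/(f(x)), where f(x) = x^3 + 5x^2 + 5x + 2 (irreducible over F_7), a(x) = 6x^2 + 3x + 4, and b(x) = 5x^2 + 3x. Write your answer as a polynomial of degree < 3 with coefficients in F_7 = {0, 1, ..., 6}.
a · b ≡ 2x^2 + 5x + 3 (mod f(x))

Multiply in F_7[x]: a(x)·b(x) = (6x^2 + 3x + 4)·(5x^2 + 3x) = 2x^4 + 5x^3 + x^2 + 5x. This has degree ≥ 3, so divide by f(x) over F_7: 2x^4 + 5x^3 + x^2 + 5x = (2x + 2)·(x^3 + 5x^2 + 5x + 2) + (2x^2 + 5x + 3). Hence a·b ≡ 2x^2 + 5x + 3 (mod f). (F_7[x]/(f) is a field with 7^3 = 343 elements since f is irreducible of degree 3.)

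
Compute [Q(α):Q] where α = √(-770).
[Q(α):Q] = 2

[Q(α):Q] equals the degree of the minimal polynomial of α. Here α^2 = -770 and x^2 + 770 is irreducible (d = -770 is squarefree, ≠ 1, hence not a square), so deg(m_α) = 2. Thus [Q(α):Q] = 2.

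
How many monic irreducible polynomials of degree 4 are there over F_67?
There are 5036658 monic irreducible polynomials of degree 4 over F_67

Each element of F_{67^4} that lies in no proper subfield is a root of exactly one monic irreducible of degree 4 over F_67, and each such polynomial has 4 distinct roots in F_{67^4}. By Möbius inversion the count is N_67(4) = (1/4) Σ_{d|4} μ(4/d) · 67^d = (1/4)(μ(4)·67^1 + μ(2)·67^2 + μ(1)·67^4) = 20146632/4 = 5036658.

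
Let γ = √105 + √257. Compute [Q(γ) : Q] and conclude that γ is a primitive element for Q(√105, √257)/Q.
[Q(γ) : Q] = 4 (equivalently, Q(γ) = Q(√105, √257))

Obviously Q(γ) ⊆ Q(√105, √257), and [Q(√105, √257):Q] = 4 (since 105, 257 are distinct squarefree integers > 1 with 26985 not a perfect square). To show equality we compute the minimal polynomial of γ. From γ = √105 + √257: γ^2 = 105 + 2√(26985) + 257 = 362 + 2√(26985), so γ^2 - 362 = 2√(26985); squaring, (γ^2 - 362)^2 = 4·26985, i.e. γ^4 - 724γ^2 + 131044 - 107940 = 0, i.e. γ^4 - 724γ^2 + 23104 = 0. So γ is a root of x^4 - 724x^2 + 23104. This polynomial is irreducible over Q: it has no rational root (each ±√105 ± √257 is irrational), and any factorization into two quadratics over Q would force √(26985) ∈ Q (pairing opposite roots) or √105, √257 ∈ Q (other pairings), all impossible. Hence [Q(γ):Q] = 4 = [Q(√105, √257):Q], so Q(γ) = Q(√105, √257).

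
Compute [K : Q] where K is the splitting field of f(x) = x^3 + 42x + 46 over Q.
[K : Q] = 6

By the rational root test, any rational root of the monic integer polynomial f(x) = x^3 + 42x + 46 must be an integer dividing the constant term 46, i.e. one of ±{1, 2, 23, 46}. Evaluating: f(1) = 89, f(-1) = 3, f(2) = 138, f(-2) = -46, f(23) = 13179, f(-23) = -13087, f(46) = 99314, f(-46) = -99222; none is 0, so f has no rational root and is therefore irreducible over Q (a cubic with no linear factor over a field is irreducible). For an irreducible cubic, the Galois group is A_3 or S_3 according as the discriminant disc(f) = -4a^3 - 27b^2 = -4·(42)^3 - 27·(46)^2 = -353484 is or is not a square in Q. Here disc(f) = -353484 is not a perfect square in Q, so the Galois group of f over Q is not contained in A_3 and must be all of S_3. The splitting field has degree |S_3| = 6 over Q, so [K : Q] = 6.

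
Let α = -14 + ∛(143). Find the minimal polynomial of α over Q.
m_α(x) = x^3 + 42x^2 + 588x + 2601

Set β = α + 14 = ∛(143), so β^3 = 143. Then (α + 14)^3 - 143 = 0, i.e. α is a root of g(x) = (x + 14)^3 - 143 = x^3 + 42x^2 + 588x + 2601. Since g(x) = h(x + 14) where h(x) = x^3 - 143, and h is irreducible over Q (because 143 is not a perfect cube, so h has no rational root, and a monic cubic with no rational root is irreducible), g is also irreducible (irreducibility is preserved under the substitution x → x + 14). Hence m_α(x) = x^3 + 42x^2 + 588x + 2601.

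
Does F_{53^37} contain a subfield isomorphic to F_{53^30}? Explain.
No: F_{53^30} is not a subfield of F_{53^37}

F_{p^m} embeds in F_{p^n} iff m | n. Here 30 ∤ 37 (since 37 = 1·30 + 7 with remainder 7 ≠ 0), so F_{53^30} is not a subfield of F_{53^37}. Equivalently: if it were, the tower law would give 30 = [F_{53^30}:F_53] dividing [F_{53^37}:F_53] = 37, contradiction.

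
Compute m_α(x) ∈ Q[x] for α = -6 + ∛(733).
m_α(x) = x^3 + 18x^2 + 108x - 517

Set β = α + 6 = ∛(733), so β^3 = 733. Then (α + 6)^3 - 733 = 0, i.e. α is a root of g(x) = (x + 6)^3 - 733 = x^3 + 18x^2 + 108x - 517. Since g(x) = h(x + 6) where h(x) = x^3 - 733, and h is irreducible over Q (because 733 is not a perfect cube, so h has no rational root, and a monic cubic with no rational root is irreducible), g is also irreducible (irreducibility is preserved under the substitution x → x + 6). Hence m_α(x) = x^3 + 18x^2 + 108x - 517.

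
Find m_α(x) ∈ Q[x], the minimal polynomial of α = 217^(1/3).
m_α(x) = x^3 - 217

α satisfies α^3 = 217, so x^3 - 217 annihilates α. By the rational root test, a rational root p/q (in lowest terms) of x^3 - 217 would satisfy p^3 = 217 q^3, forcing q = 1 and p^3 = 217; but 217 is not a perfect cube, contradiction. A monic cubic over Q with no rational root is irreducible (any nontrivial factorization would include a linear factor). Hence x^3 - 217 is the minimal polynomial of α, and in particular [Q(α):Q] = 3.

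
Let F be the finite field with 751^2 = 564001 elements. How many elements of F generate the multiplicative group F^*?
There are φ(564000) = 147200 primitive elements

F_q^* is cyclic of order q - 1 = 564000. A cyclic group of order m has exactly φ(m) generators. Here m = 564000 = 2^5 · 3 · 5^3 · 47, so the number of primitive elements is φ(564000) = 147200.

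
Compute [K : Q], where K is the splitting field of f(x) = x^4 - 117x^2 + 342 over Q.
[K : Q] = 4

Solving the quadratic in x^2: x^2 = (117 ± √(117^2 - 4·342))/2 = (117 ± √12321)/2 = (117 ± 111)/2, giving x^2 = 3 or x^2 = 114. So f(x) = (x^2 - 3)(x^2 - 114) and the roots of f are ±√3, ±√114. Hence the splitting field is K = Q(√3, √114). Since 3 and 114 are distinct squarefree integers > 1, their product 342 is not a perfect square, so √114 ∉ Q(√3). By the tower law [K:Q] = [Q(√3,√114):Q(√3)] · [Q(√3):Q] = 2 · 2 = 4.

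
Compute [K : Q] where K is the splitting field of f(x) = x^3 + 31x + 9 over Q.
[K : Q] = 6

By the rational root test, any rational root of the monic integer polynomial f(x) = x^3 + 31x + 9 must be an integer dividing the constant term 9, i.e. one of ±{1, 3, 9}. Evaluating: f(1) = 41, f(-1) = -23, f(3) = 129, f(-3) = -111, f(9) = 1017, f(-9) = -999; none is 0, so f has no rational root and is therefore irreducible over Q (a cubic with no linear factor over a field is irreducible). For an irreducible cubic, the Galois group is A_3 or S_3 according as the discriminant disc(f) = -4a^3 - 27b^2 = -4·(31)^3 - 27·(9)^2 = -121351 is or is not a square in Q. Here disc(f) = -121351 is not a perfect square in Q, so the Galois group of f over Q is not contained in A_3 and must be all of S_3. The splitting field has degree |S_3| = 6 over Q, so [K : Q] = 6.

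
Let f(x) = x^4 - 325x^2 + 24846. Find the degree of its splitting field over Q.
[K : Q] = 4

Solving the quadratic in x^2: x^2 = (325 ± √(325^2 - 4·24846))/2 = (325 ± √6241)/2 = (325 ± 79)/2, giving x^2 = 202 or x^2 = 123. So f(x) = (x^2 - 202)(x^2 - 123) and the roots of f are ±√202, ±√123. Hence the splitting field is K = Q(√202, √123). Since 202 and 123 are distinct squarefree integers > 1, their product 24846 is not a perfect square, so √123 ∉ Q(√202). By the tower law [K:Q] = [Q(√202,√123):Q(√202)] · [Q(√202):Q] = 2 · 2 = 4.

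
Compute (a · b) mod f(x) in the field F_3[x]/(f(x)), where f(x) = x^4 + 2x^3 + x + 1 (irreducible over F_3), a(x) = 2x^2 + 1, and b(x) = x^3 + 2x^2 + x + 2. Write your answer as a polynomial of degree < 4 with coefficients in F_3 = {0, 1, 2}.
a · b ≡ x^2 + 2x + 2 (mod f(x))

Multiply in F_3[x]: a(x)·b(x) = (2x^2 + 1)·(x^3 + 2x^2 + x + 2) = 2x^5 + x^4 + x + 2. This has degree ≥ 4, so divide by f(x) over F_3: 2x^5 + x^4 + x + 2 = (2x)·(x^4 + 2x^3 + x + 1) + (x^2 + 2x + 2). Hence a·b ≡ x^2 + 2x + 2 (mod f). (F_3[x]/(f) is a field with 3^4 = 81 elements since f is irreducible of degree 4.)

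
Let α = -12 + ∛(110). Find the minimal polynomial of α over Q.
m_α(x) = x^3 + 36x^2 + 432x + 1618

Set β = α + 12 = ∛(110), so β^3 = 110. Then (α + 12)^3 - 110 = 0, i.e. α is a root of g(x) = (x + 12)^3 - 110 = x^3 + 36x^2 + 432x + 1618. Since g(x) = h(x + 12) where h(x) = x^3 - 110, and h is irreducible over Q (because 110 is not a perfect cube, so h has no rational root, and a monic cubic with no rational root is irreducible), g is also irreducible (irreducibility is preserved under the substitution x → x + 12). Hence m_α(x) = x^3 + 36x^2 + 432x + 1618.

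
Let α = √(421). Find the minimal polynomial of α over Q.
m_α(x) = x^2 - 421

α satisfies α^2 - 421 = 0, so x^2 - 421 annihilates α. Since d = 421 is squarefree and ≠ 1, it is not a perfect square in Q, so x^2 - 421 has no rational root and is therefore irreducible over Q (a degree-2 polynomial over a field is irreducible iff it has no root). Hence m_α(x) = x^2 - 421.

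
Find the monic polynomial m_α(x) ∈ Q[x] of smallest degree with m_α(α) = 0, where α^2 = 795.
m_α(x) = x^2 - 795

α satisfies α^2 - 795 = 0, so x^2 - 795 annihilates α. Since d = 795 is squarefree and ≠ 1, it is not a perfect square in Q, so x^2 - 795 has no rational root and is therefore irreducible over Q (a degree-2 polynomial over a field is irreducible iff it has no root). Hence m_α(x) = x^2 - 795.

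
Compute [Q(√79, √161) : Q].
[Q(√79, √161) : Q] = 4

[Q(√79):Q] = 2 (min poly x^2 - 79, irreducible since 79 is squarefree > 1). For the top step, suppose √161 ∈ Q(√79), say √161 = c + d√79 with c, d ∈ Q. Squaring: 161 = c^2 + 79d^2 + 2cd√79. Since √79 ∉ Q this forces 2cd = 0. If d = 0 then √161 = c ∈ Q, contradicting 161 squarefree > 1. If c = 0 then 161 = 79d^2, so 79·161 = (79d)^2 is a perfect square in Q — but 79·161 = 12719 is not a perfect square (since 79 and 161 are distinct squarefree integers). Contradiction. Hence √161 ∉ Q(√79), so x^2 - 161 stays irreducible over Q(√79) and [Q(√79, √161) : Q(√79)] = 2. By the tower law, [Q(√79, √161) : Q] = 2 · 2 = 4.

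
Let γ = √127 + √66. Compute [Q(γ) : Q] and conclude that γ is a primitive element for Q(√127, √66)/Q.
[Q(γ) : Q] = 4 (equivalently, Q(γ) = Q(√127, √66))

Obviously Q(γ) ⊆ Q(√127, √66), and [Q(√127, √66):Q] = 4 (since 127, 66 are distinct squarefree integers > 1 with 8382 not a perfect square). To show equality we compute the minimal polynomial of γ. From γ = √127 + √66: γ^2 = 127 + 2√(8382) + 66 = 193 + 2√(8382), so γ^2 - 193 = 2√(8382); squaring, (γ^2 - 193)^2 = 4·8382, i.e. γ^4 - 386γ^2 + 37249 - 33528 = 0, i.e. γ^4 - 386γ^2 + 3721 = 0. So γ is a root of x^4 - 386x^2 + 3721. This polynomial is irreducible over Q: it has no rational root (each ±√127 ± √66 is irrational), and any factorization into two quadratics over Q would force √(8382) ∈ Q (pairing opposite roots) or √127, √66 ∈ Q (other pairings), all impossible. Hence [Q(γ):Q] = 4 = [Q(√127, √66):Q], so Q(γ) = Q(√127, √66).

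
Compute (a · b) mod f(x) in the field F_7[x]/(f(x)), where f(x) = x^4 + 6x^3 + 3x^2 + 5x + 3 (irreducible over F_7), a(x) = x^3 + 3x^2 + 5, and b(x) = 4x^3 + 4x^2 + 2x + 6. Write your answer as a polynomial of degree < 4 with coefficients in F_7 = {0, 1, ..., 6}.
a · b ≡ 2x^3 + x + 6 (mod f(x))

Multiply in F_7[x]: a(x)·b(x) = (x^3 + 3x^2 + 5)·(4x^3 + 4x^2 + 2x + 6) = 4x^6 + 2x^5 + 4x^3 + 3x^2 + 3x + 2. This has degree ≥ 4, so divide by f(x) over F_7: 4x^6 + 2x^5 + 4x^3 + 3x^2 + 3x + 2 = (4x^2 + 6x + 1)·(x^4 + 6x^3 + 3x^2 + 5x + 3) + (2x^3 + x + 6). Hence a·b ≡ 2x^3 + x + 6 (mod f). (F_7[x]/(f) is a field with 7^4 = 2401 elements since f is irreducible of degree 4.)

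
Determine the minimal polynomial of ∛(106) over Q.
m_α(x) = x^3 - 106

α satisfies α^3 = 106, so x^3 - 106 annihilates α. By the rational root test, a rational root p/q (in lowest terms) of x^3 - 106 would satisfy p^3 = 106 q^3, forcing q = 1 and p^3 = 106; but 106 is not a perfect cube, contradiction. A monic cubic over Q with no rational root is irreducible (any nontrivial factorization would include a linear factor). Hence x^3 - 106 is the minimal polynomial of α, and in particular [Q(α):Q] = 3.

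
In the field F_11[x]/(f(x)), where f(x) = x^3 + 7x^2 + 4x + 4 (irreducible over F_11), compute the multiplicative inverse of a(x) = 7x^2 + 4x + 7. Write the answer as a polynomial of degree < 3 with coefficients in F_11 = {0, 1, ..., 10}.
a(x)^(-1) ≡ 2x + 5 (mod f(x))

Since f is irreducible over F_11, F_11[x]/(f) is a field and a(x) ≠ 0 has an inverse. Apply the extended Euclidean algorithm to f(x) and a(x) in F_11[x]: f(x) = (8x + 9)·a(x) + (7). The last nonzero remainder is the constant 7 = gcd(f, a) in F_11. Back-substituting through the division chain expresses 7 = s(x)·a(x) + t(x)·f(x) with s(x) ≡ 3x + 2 (mod f), so (3x + 2)·a(x) ≡ 7 (mod f). Multiplying by 7^(-1) ≡ 8 in F_11 gives a(x)^(-1) ≡ 8·(3x + 2) ≡ 2x + 5 (mod f). Check: (7x^2 + 4x + 7)·(2x + 5) = 3x^3 + 10x^2 + x + 2 ≡ 1 (mod x^3 + 7x^2 + 4x + 4).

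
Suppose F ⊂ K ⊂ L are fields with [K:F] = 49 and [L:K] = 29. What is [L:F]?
[L:F] = 1421

The tower law says that for any tower of field extensions F ⊂ K ⊂ L with finite degrees, [L:F] = [L:K] · [K:F]. Here this gives [L:F] = 29 · 49 = 1421.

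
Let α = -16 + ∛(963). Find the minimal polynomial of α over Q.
m_α(x) = x^3 + 48x^2 + 768x + 3133

Set β = α + 16 = ∛(963), so β^3 = 963. Then (α + 16)^3 - 963 = 0, i.e. α is a root of g(x) = (x + 16)^3 - 963 = x^3 + 48x^2 + 768x + 3133. Since g(x) = h(x + 16) where h(x) = x^3 - 963, and h is irreducible over Q (because 963 is not a perfect cube, so h has no rational root, and a monic cubic with no rational root is irreducible), g is also irreducible (irreducibility is preserved under the substitution x → x + 16). Hence m_α(x) = x^3 + 48x^2 + 768x + 3133.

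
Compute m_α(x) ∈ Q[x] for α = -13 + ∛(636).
m_α(x) = x^3 + 39x^2 + 507x + 1561

Set β = α + 13 = ∛(636), so β^3 = 636. Then (α + 13)^3 - 636 = 0, i.e. α is a root of g(x) = (x + 13)^3 - 636 = x^3 + 39x^2 + 507x + 1561. Since g(x) = h(x + 13) where h(x) = x^3 - 636, and h is irreducible over Q (because 636 is not a perfect cube, so h has no rational root, and a monic cubic with no rational root is irreducible), g is also irreducible (irreducibility is preserved under the substitution x → x + 13). Hence m_α(x) = x^3 + 39x^2 + 507x + 1561.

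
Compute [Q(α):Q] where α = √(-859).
[Q(α):Q] = 2

[Q(α):Q] equals the degree of the minimal polynomial of α. Here α^2 = -859 and x^2 + 859 is irreducible (d = -859 is squarefree, ≠ 1, hence not a square), so deg(m_α) = 2. Thus [Q(α):Q] = 2.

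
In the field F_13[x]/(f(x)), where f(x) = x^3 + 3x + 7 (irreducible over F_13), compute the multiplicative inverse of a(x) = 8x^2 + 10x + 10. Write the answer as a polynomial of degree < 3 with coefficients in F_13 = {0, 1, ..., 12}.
a(x)^(-1) ≡ 6x^2 + 10x + 11 (mod f(x))

Since f is irreducible over F_13, F_13[x]/(f) is a field and a(x) ≠ 0 has an inverse. Apply the extended Euclidean algorithm to f(x) and a(x) in F_13[x]: f(x) = (5x + 10)·a(x) + (9x + 11);  a(x) = (11x + 5)·(9x + 11) + (7). The last nonzero remainder is the constant 7 = gcd(f, a) in F_13. Back-substituting through the division chain expresses 7 = s(x)·a(x) + t(x)·f(x) with s(x) ≡ 3x^2 + 5x + 12 (mod f), so (3x^2 + 5x + 12)·a(x) ≡ 7 (mod f). Multiplying by 7^(-1) ≡ 2 in F_13 gives a(x)^(-1) ≡ 2·(3x^2 + 5x + 12) ≡ 6x^2 + 10x + 11 (mod f). Check: (8x^2 + 10x + 10)·(6x^2 + 10x + 11) = 9x^4 + 10x^3 + x^2 + 2x + 6 ≡ 1 (mod x^3 + 3x + 7).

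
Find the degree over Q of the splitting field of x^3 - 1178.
[K : Q] = 6

The roots of x^3 - 1178 are ∛1178, ω∛1178, ω^2∛1178 where ω = e^(2πi/3) is a primitive cube root of unity, so K = Q(∛1178, ω). Now [Q(∛1178):Q] = 3 (since 1178 is not a perfect cube, x^3 - 1178 is irreducible) and [Q(ω):Q] = 2. Both 2 and 3 divide [K:Q], and [K:Q] ≤ 3·2 = 6, so [K:Q] = 6. (Equivalently: Q(∛1178) ⊂ R but ω ∉ R, so [K : Q(∛1178)] = 2.)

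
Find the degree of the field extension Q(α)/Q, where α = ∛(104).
[Q(α):Q] = 3

The minimal polynomial of α is x^3 - 104, irreducible over Q since 104 is not a perfect cube (so x^3 - 104 has no rational root). Hence [Q(α):Q] = deg(m_α) = 3.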